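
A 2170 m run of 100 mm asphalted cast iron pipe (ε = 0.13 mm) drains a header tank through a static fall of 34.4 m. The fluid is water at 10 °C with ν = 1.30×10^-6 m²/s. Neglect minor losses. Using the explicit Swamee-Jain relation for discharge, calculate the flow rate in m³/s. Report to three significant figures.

Q ≈ 0.00906 m³/s

Swamee-Jain (Type II): Q = -0.965·√(gD⁵h_f/L)·ln[ε/(3.7D) + √(3.17ν²L/(gD³h_f))]
√(gD⁵h_f/L) = √(9.81·0.100⁵·34.4/2170) = 0.001247
ε/(3.7D) = 3.51×10^-4; √(3.17ν²L/(gD³h_f)) = 1.86×10^-4
Q = -0.965·0.001247·ln(5.370×10^-4) = 0.009061 m³/s
Check: V = 1.15 m/s, Re = 8.87×10^4, f = 0.02357, h_f = 34.7 m ≈ 34.4 m ✓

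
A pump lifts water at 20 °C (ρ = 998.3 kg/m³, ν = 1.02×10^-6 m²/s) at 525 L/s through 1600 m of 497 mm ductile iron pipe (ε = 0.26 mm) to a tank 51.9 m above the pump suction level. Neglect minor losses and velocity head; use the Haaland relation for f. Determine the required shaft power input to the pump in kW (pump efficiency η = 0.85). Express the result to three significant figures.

P_shaft ≈ 439 kW

V = 4Q/(πD²) = 2.706 m/s; Re = 1.32×10^6; ε/D = 5.23×10^-4; f = 0.01723
h_f = f(L/D)V²/2g = 20.70 m
Total head H = z + h_f = 51.9 + 20.70 = 72.60 m
P_hyd = ρgQH = 998.3·9.81·0.525·72.60 = 373.3 kW
P_shaft = P_hyd/η = 373.3/0.85 = 439.2 kW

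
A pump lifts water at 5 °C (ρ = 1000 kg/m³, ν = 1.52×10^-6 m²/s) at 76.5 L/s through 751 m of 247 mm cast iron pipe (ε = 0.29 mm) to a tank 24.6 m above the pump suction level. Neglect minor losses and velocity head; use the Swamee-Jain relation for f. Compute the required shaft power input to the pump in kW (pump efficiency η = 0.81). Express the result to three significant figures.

V = 4Q/(πD²) = 1.597 m/s; Re = 2.59×10^5; ε/D = 0.00117; f = 0.02157
h_f = f(L/D)V²/2g = 8.521 m
Total head H = z + h_f = 24.6 + 8.521 = 33.12 m
P_hyd = ρgQH = 1000·9.81·0.0765·33.12 = 24.86 kW
P_shaft = P_hyd/η = 24.86/0.81 = 30.69 kW

P_shaft ≈ 30.7 kW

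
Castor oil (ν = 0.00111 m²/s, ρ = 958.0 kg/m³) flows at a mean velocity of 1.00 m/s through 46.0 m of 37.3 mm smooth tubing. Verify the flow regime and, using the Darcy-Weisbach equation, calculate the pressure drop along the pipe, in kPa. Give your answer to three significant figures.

Re = VD/ν = 1.00·0.03730/0.00111 = 33.6 → laminar (Re < 2300)
f = 64/Re = 1.905
h_f = f(L/D)V²/(2g) = 1.905·(46.0/0.03730)·1.00²/(2·9.81) = 119.7 m
Δp = ρg·h_f = 958.0·9.81·119.7 = 1125 kPa

Δp ≈ 1130 kPa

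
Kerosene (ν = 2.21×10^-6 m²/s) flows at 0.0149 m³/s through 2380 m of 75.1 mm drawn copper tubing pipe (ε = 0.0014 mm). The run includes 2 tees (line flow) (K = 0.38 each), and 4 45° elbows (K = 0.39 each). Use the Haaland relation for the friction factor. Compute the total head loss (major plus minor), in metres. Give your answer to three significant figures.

V = 4Q/(πD²) = 3.364 m/s; V²/2g = 0.5767 m
Re = 1.14×10^5, ε/D = 1.86×10^-5 → f = 0.01741 (Haaland)
Major: h_f = f(L/D)·V²/2g = 0.01741·31691·0.5767 = 318.3 m
Minor: ΣK = 2.32; h_m = ΣK·V²/2g = 1.338 m
Total H_L = 318.3 + 1.338 = 319.6 m

H_L ≈ 320 m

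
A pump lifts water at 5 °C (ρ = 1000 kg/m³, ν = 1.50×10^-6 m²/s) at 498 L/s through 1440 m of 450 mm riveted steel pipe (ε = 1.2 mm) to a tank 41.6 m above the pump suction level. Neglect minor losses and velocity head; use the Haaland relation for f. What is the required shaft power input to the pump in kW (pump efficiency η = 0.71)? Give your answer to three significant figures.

P_shaft ≈ 567 kW

V = 4Q/(πD²) = 3.131 m/s; Re = 9.39×10^5; ε/D = 0.00267; f = 0.02551
h_f = f(L/D)V²/2g = 40.80 m
Total head H = z + h_f = 41.6 + 40.80 = 82.40 m
P_hyd = ρgQH = 1000·9.81·0.498·82.40 = 402.5 kW
P_shaft = P_hyd/η = 402.5/0.71 = 567.0 kW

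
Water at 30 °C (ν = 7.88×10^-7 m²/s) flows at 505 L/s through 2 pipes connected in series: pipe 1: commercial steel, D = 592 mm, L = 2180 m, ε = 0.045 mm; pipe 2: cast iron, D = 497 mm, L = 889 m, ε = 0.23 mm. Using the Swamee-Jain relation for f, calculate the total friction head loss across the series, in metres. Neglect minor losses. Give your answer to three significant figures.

H ≈ 18.5 m

Pipe 1: V = 1.835 m/s, Re = 1.38×10^6, ε/D = 7.60×10^-5, f = 0.01277, h_1 = f(L/D)V²/2g = 8.070 m
Pipe 2: V = 2.603 m/s, Re = 1.64×10^6, ε/D = 4.63×10^-4, f = 0.01682, h_2 = f(L/D)V²/2g = 10.39 m
Series → Q common, losses add: H = Σh = 18.46 m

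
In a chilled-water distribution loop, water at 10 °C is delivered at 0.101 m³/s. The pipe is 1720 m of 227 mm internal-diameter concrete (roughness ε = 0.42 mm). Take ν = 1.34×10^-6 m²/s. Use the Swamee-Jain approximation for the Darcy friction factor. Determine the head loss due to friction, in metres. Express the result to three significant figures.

V = 4Q/(πD²) = 4·0.101/(π·0.227²) = 2.496 m/s
Re = VD/ν = 2.496·0.227/1.34×10^-6 = 4.23×10^5 → turbulent
ε/D = 0.42/227 = 0.00185
Swamee-Jain: f = 0.02352
h_f = f(L/D)V²/(2g) = 0.02352·(1720/0.227)·2.496²/(2·9.81) = 56.58 m

h_f ≈ 56.6 m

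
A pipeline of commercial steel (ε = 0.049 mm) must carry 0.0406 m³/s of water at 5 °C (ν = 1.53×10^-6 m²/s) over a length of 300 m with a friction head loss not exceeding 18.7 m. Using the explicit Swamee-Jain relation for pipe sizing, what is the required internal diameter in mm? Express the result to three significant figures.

Swamee-Jain (Type III): D = 0.66·[ε^1.25·(LQ²/(gh_f))^4.75 + ν·Q^9.4·(L/(gh_f))^5.2]^0.04
LQ²/(gh_f) = 0.002696; L/(gh_f) = 1.635
Term 1 = ε^1.25·(…)^4.75 = 2.56×10^-18; Term 2 = ν·Q^9.4·(…)^5.2 = 1.64×10^-18
D = 0.66·(2.56×10^-18 + 1.64×10^-18)^0.04 = 0.1332 m = 133 mm
Check: V = 2.91 m/s, Re = 2.54×10^5, f = 0.01778, h_f = 17.3 m ≈ 18.7 m ✓

D ≈ 133 mm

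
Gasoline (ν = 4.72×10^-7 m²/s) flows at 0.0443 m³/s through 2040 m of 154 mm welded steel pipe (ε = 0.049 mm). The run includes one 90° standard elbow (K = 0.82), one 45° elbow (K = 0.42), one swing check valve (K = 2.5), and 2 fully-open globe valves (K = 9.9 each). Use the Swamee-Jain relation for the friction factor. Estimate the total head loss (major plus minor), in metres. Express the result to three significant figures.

V = 4Q/(πD²) = 2.378 m/s; V²/2g = 0.2883 m
Re = 7.76×10^5, ε/D = 3.18×10^-4 → f = 0.01610 (Swamee-Jain)
Major: h_f = f(L/D)·V²/2g = 0.01610·13247·0.2883 = 61.49 m
Minor: ΣK = 23.5; h_m = ΣK·V²/2g = 6.787 m
Total H_L = 61.49 + 6.787 = 68.28 m

H_L ≈ 68.3 m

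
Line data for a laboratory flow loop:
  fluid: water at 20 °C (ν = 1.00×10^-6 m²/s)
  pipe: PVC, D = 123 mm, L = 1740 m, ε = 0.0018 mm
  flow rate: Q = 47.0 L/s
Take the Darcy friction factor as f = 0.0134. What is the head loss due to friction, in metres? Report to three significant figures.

h_f ≈ 151 m

V = 4Q/(πD²) = 4·0.0470/(π·0.123²) = 3.955 m/s
h_f = f(L/D)V²/(2g) = 0.01340·(1740/0.123)·3.955²/(2·9.81) = 151.2 m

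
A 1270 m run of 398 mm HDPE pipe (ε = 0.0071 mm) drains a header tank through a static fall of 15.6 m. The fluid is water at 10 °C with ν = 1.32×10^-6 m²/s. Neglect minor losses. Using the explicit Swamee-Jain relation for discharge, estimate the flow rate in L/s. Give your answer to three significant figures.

Q ≈ 347 L/s

Swamee-Jain (Type II): Q = -0.965·√(gD⁵h_f/L)·ln[ε/(3.7D) + √(3.17ν²L/(gD³h_f))]
√(gD⁵h_f/L) = √(9.81·0.398⁵·15.6/1270) = 0.03469
ε/(3.7D) = 4.82×10^-6; √(3.17ν²L/(gD³h_f)) = 2.70×10^-5
Q = -0.965·0.03469·ln(3.179×10^-5) = 0.3467 m³/s
Check: V = 2.79 m/s, Re = 8.40×10^5, f = 0.01234, h_f = 15.6 m ≈ 15.6 m ✓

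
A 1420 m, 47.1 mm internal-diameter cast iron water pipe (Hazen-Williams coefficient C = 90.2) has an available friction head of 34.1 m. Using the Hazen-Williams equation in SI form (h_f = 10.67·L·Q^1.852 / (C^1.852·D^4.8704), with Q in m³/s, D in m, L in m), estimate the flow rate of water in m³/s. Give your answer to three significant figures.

Rearranging: Q = [h_f·C^1.852·D^4.8704 / (10.67·L)]^(1/1.852)
Q = [34.1·90.2^1.852·0.0471^4.8704 / (10.67·1420)]^0.540 = 0.001086 m³/s

Q ≈ 0.00109 m³/s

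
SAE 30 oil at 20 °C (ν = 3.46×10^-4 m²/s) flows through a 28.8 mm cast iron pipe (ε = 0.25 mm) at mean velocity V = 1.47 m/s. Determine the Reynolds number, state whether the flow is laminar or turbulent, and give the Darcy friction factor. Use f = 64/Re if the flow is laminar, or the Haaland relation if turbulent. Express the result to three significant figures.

Re ≈ 122; laminar; f = 64/Re ≈ 0.523

Re = VD/ν = 1.470·0.0288/3.46×10^-4 = 122
Re < 2300 → laminar → f = 64/Re = 0.5231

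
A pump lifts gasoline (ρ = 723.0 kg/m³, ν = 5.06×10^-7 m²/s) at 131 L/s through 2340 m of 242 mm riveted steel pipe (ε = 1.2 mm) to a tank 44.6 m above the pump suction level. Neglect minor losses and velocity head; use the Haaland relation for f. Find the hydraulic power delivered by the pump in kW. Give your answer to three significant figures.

P_hyd ≈ 154 kW

V = 4Q/(πD²) = 2.848 m/s; Re = 1.36×10^6; ε/D = 0.00496; f = 0.03042
h_f = f(L/D)V²/2g = 121.6 m
Total head H = z + h_f = 44.6 + 121.6 = 166.2 m
P_hyd = ρgQH = 723.0·9.81·0.131·166.2 = 154.4 kW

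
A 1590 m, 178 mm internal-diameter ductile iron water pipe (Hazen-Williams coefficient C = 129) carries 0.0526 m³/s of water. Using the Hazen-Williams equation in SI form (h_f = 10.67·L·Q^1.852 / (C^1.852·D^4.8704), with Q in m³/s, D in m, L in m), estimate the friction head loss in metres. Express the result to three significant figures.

h_f = 10.67·1590·0.0526^1.852 / (129^1.852·0.178^4.8704) = 40.07 m

h_f ≈ 40.1 m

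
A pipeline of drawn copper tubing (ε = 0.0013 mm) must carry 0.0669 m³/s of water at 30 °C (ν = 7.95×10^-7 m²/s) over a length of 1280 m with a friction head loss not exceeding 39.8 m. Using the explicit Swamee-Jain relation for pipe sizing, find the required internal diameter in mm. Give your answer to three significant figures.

D ≈ 174 mm

Swamee-Jain (Type III): D = 0.66·[ε^1.25·(LQ²/(gh_f))^4.75 + ν·Q^9.4·(L/(gh_f))^5.2]^0.04
LQ²/(gh_f) = 0.01467; L/(gh_f) = 3.278
Term 1 = ε^1.25·(…)^4.75 = 8.58×10^-17; Term 2 = ν·Q^9.4·(…)^5.2 = 3.47×10^-15
D = 0.66·(8.58×10^-17 + 3.47×10^-15)^0.04 = 0.1744 m = 174 mm
Check: V = 2.80 m/s, Re = 6.14×10^5, f = 0.01276, h_f = 37.4 m ≈ 39.8 m ✓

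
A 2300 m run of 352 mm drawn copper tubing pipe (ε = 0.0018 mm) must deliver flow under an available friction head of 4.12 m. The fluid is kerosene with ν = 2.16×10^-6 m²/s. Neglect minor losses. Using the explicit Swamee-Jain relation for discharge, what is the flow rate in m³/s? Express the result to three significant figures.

Swamee-Jain (Type II): Q = -0.965·√(gD⁵h_f/L)·ln[ε/(3.7D) + √(3.17ν²L/(gD³h_f))]
√(gD⁵h_f/L) = √(9.81·0.352⁵·4.12/2300) = 0.009745
ε/(3.7D) = 1.38×10^-6; √(3.17ν²L/(gD³h_f)) = 1.39×10^-4
Q = -0.965·0.009745·ln(1.403×10^-4) = 0.08343 m³/s
Check: V = 0.857 m/s, Re = 1.40×10^5, f = 0.01672, h_f = 4.09 m ≈ 4.12 m ✓

Q ≈ 0.0834 m³/s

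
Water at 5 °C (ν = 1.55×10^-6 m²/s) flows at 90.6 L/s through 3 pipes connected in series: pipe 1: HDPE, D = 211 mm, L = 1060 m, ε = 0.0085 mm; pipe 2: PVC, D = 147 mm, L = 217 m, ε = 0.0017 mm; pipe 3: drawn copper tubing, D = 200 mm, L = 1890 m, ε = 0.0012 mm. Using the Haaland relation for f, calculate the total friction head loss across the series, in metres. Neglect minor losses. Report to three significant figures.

Pipe 1: V = 2.591 m/s, Re = 3.53×10^5, ε/D = 4.03×10^-5, f = 0.01431, h_1 = f(L/D)V²/2g = 24.59 m
Pipe 2: V = 5.338 m/s, Re = 5.06×10^5, ε/D = 1.16×10^-5, f = 0.01317, h_2 = f(L/D)V²/2g = 28.23 m
Pipe 3: V = 2.884 m/s, Re = 3.72×10^5, ε/D = 6.00×10^-6, f = 0.01384, h_3 = f(L/D)V²/2g = 55.42 m
Series → Q common, losses add: H = Σh = 108.2 m

H ≈ 108 m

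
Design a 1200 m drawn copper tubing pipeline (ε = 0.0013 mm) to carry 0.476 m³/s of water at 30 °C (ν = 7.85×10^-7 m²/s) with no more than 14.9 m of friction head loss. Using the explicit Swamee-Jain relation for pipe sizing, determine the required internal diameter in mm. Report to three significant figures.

Swamee-Jain (Type III): D = 0.66·[ε^1.25·(LQ²/(gh_f))^4.75 + ν·Q^9.4·(L/(gh_f))^5.2]^0.04
LQ²/(gh_f) = 1.860; L/(gh_f) = 8.210
Term 1 = ε^1.25·(…)^4.75 = 8.37×10^-7; Term 2 = ν·Q^9.4·(…)^5.2 = 4.16×10^-5
D = 0.66·(8.37×10^-7 + 4.16×10^-5)^0.04 = 0.4412 m = 441 mm
Check: V = 3.11 m/s, Re = 1.75×10^6, f = 0.01069, h_f = 14.4 m ≈ 14.9 m ✓

D ≈ 441 mm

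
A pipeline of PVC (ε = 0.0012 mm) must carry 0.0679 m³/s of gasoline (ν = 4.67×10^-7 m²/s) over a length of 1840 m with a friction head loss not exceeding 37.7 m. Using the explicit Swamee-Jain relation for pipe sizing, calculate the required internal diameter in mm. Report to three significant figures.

D ≈ 187 mm

Swamee-Jain (Type III): D = 0.66·[ε^1.25·(LQ²/(gh_f))^4.75 + ν·Q^9.4·(L/(gh_f))^5.2]^0.04
LQ²/(gh_f) = 0.02294; L/(gh_f) = 4.975
Term 1 = ε^1.25·(…)^4.75 = 6.48×10^-16; Term 2 = ν·Q^9.4·(…)^5.2 = 2.05×10^-14
D = 0.66·(6.48×10^-16 + 2.05×10^-14)^0.04 = 0.1873 m = 187 mm
Check: V = 2.46 m/s, Re = 9.88×10^5, f = 0.01179, h_f = 35.8 m ≈ 37.7 m ✓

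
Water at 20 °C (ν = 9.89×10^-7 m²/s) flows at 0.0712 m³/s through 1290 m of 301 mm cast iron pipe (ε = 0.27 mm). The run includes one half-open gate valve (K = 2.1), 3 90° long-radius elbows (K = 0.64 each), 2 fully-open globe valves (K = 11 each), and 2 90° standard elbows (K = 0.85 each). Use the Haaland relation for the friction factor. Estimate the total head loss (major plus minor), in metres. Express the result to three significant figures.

H_L ≈ 5.80 m

V = 4Q/(πD²) = 1.001 m/s; V²/2g = 0.05103 m
Re = 3.05×10^5, ε/D = 8.97×10^-4 → f = 0.02007 (Haaland)
Major: h_f = f(L/D)·V²/2g = 0.02007·4286·0.05103 = 4.388 m
Minor: ΣK = 27.7; h_m = ΣK·V²/2g = 1.415 m
Total H_L = 4.388 + 1.415 = 5.803 m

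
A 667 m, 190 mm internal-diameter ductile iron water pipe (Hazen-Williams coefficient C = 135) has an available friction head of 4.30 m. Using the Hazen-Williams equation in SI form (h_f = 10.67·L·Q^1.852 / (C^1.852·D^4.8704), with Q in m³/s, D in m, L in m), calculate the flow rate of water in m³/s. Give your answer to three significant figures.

Q ≈ 0.0313 m³/s

Rearranging: Q = [h_f·C^1.852·D^4.8704 / (10.67·L)]^(1/1.852)
Q = [4.30·135^1.852·0.190^4.8704 / (10.67·667)]^0.540 = 0.03130 m³/s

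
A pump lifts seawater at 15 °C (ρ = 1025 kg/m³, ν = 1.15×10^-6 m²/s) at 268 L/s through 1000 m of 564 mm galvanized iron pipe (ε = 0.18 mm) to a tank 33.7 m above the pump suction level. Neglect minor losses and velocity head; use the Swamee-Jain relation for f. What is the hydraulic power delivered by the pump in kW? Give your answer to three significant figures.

P_hyd ≈ 95.4 kW

V = 4Q/(πD²) = 1.073 m/s; Re = 5.26×10^5; ε/D = 3.19×10^-4; f = 0.01647
h_f = f(L/D)V²/2g = 1.713 m
Total head H = z + h_f = 33.7 + 1.713 = 35.41 m
P_hyd = ρgQH = 1025·9.81·0.268·35.41 = 95.43 kW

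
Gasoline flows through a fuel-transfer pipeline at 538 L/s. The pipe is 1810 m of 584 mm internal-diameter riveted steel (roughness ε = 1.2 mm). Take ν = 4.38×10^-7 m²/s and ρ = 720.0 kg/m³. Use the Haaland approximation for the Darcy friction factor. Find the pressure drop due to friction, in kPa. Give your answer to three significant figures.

V = 4Q/(πD²) = 4·0.538/(π·0.584²) = 2.008 m/s
Re = VD/ν = 2.008·0.584/4.38×10^-7 = 2.68×10^6 → turbulent
ε/D = 1.2/584 = 0.00205
Haaland: f = 0.02370
h_f = f(L/D)V²/(2g) = 0.02370·(1810/0.584)·2.008²/(2·9.81) = 15.10 m
Δp = ρg·h_f = 720.0·9.81·15.10 = 106.7 kPa

Δp ≈ 107 kPa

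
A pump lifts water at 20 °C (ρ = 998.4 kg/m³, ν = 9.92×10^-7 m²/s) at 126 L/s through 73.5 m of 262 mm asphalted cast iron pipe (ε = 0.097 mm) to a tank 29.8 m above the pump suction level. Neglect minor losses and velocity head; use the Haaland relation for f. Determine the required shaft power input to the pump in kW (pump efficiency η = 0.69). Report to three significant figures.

P_shaft ≈ 55.6 kW

V = 4Q/(πD²) = 2.337 m/s; Re = 6.17×10^5; ε/D = 3.70×10^-4; f = 0.01651
h_f = f(L/D)V²/2g = 1.290 m
Total head H = z + h_f = 29.8 + 1.290 = 31.09 m
P_hyd = ρgQH = 998.4·9.81·0.126·31.09 = 38.37 kW
P_shaft = P_hyd/η = 38.37/0.69 = 55.60 kW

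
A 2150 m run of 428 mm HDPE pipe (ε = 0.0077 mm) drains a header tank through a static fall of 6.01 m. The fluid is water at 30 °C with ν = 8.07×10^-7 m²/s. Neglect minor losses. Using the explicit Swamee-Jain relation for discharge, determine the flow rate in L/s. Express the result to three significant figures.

Swamee-Jain (Type II): Q = -0.965·√(gD⁵h_f/L)·ln[ε/(3.7D) + √(3.17ν²L/(gD³h_f))]
√(gD⁵h_f/L) = √(9.81·0.428⁵·6.01/2150) = 0.01985
ε/(3.7D) = 4.86×10^-6; √(3.17ν²L/(gD³h_f)) = 3.10×10^-5
Q = -0.965·0.01985·ln(3.585×10^-5) = 0.1960 m³/s
Check: V = 1.36 m/s, Re = 7.23×10^5, f = 0.01262, h_f = 6.00 m ≈ 6.01 m ✓

Q ≈ 196 L/s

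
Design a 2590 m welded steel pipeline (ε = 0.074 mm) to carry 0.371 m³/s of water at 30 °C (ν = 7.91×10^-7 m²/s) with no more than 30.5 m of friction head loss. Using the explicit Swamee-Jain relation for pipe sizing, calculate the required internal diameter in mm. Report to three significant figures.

Swamee-Jain (Type III): D = 0.66·[ε^1.25·(LQ²/(gh_f))^4.75 + ν·Q^9.4·(L/(gh_f))^5.2]^0.04
LQ²/(gh_f) = 1.191; L/(gh_f) = 8.656
Term 1 = ε^1.25·(…)^4.75 = 1.58×10^-5; Term 2 = ν·Q^9.4·(…)^5.2 = 5.30×10^-6
D = 0.66·(1.58×10^-5 + 5.30×10^-6)^0.04 = 0.4290 m = 429 mm
Check: V = 2.57 m/s, Re = 1.39×10^6, f = 0.01420, h_f = 28.8 m ≈ 30.5 m ✓

D ≈ 429 mm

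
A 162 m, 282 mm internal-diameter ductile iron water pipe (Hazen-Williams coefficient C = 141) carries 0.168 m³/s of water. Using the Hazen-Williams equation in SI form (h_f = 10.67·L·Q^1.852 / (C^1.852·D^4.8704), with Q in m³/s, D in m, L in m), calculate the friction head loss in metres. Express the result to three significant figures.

h_f = 10.67·162·0.168^1.852 / (141^1.852·0.282^4.8704) = 3.163 m

h_f ≈ 3.16 m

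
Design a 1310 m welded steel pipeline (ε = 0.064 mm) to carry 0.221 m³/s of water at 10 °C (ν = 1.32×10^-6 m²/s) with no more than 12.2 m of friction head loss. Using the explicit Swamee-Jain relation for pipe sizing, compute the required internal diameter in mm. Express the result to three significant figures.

D ≈ 370 mm

Swamee-Jain (Type III): D = 0.66·[ε^1.25·(LQ²/(gh_f))^4.75 + ν·Q^9.4·(L/(gh_f))^5.2]^0.04
LQ²/(gh_f) = 0.5346; L/(gh_f) = 10.95
Term 1 = ε^1.25·(…)^4.75 = 2.92×10^-7; Term 2 = ν·Q^9.4·(…)^5.2 = 2.30×10^-7
D = 0.66·(2.92×10^-7 + 2.30×10^-7)^0.04 = 0.3701 m = 370 mm
Check: V = 2.05 m/s, Re = 5.76×10^5, f = 0.01506, h_f = 11.5 m ≈ 12.2 m ✓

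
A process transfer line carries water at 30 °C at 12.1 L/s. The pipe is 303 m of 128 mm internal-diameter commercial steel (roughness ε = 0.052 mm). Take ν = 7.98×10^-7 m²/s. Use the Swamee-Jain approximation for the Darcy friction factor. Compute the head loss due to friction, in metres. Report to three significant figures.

h_f ≈ 2.03 m

V = 4Q/(πD²) = 4·0.0121/(π·0.128²) = 0.9403 m/s
Re = VD/ν = 0.9403·0.128/7.98×10^-7 = 1.51×10^5 → turbulent
ε/D = 0.052/128 = 4.06×10^-4
Swamee-Jain: f = 0.01899
h_f = f(L/D)V²/(2g) = 0.01899·(303/0.128)·0.9403²/(2·9.81) = 2.026 m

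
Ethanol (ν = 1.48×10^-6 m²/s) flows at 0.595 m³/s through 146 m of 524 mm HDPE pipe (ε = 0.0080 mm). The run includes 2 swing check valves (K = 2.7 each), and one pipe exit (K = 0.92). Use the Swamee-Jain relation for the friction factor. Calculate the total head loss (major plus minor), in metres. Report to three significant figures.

V = 4Q/(πD²) = 2.759 m/s; V²/2g = 0.3880 m
Re = 9.77×10^5, ε/D = 1.53×10^-5 → f = 0.01202 (Swamee-Jain)
Major: h_f = f(L/D)·V²/2g = 0.01202·278.6·0.3880 = 1.299 m
Minor: ΣK = 6.32; h_m = ΣK·V²/2g = 2.452 m
Total H_L = 1.299 + 2.452 = 3.751 m

H_L ≈ 3.75 m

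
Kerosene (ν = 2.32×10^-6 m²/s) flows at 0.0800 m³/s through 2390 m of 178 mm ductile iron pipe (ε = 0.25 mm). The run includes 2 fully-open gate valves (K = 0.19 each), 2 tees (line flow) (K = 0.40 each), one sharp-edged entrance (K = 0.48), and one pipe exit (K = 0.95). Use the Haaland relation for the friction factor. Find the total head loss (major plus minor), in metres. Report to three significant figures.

H_L ≈ 159 m

V = 4Q/(πD²) = 3.215 m/s; V²/2g = 0.5268 m
Re = 2.47×10^5, ε/D = 0.00140 → f = 0.02222 (Haaland)
Major: h_f = f(L/D)·V²/2g = 0.02222·13427·0.5268 = 157.2 m
Minor: ΣK = 2.61; h_m = ΣK·V²/2g = 1.375 m
Total H_L = 157.2 + 1.375 = 158.5 m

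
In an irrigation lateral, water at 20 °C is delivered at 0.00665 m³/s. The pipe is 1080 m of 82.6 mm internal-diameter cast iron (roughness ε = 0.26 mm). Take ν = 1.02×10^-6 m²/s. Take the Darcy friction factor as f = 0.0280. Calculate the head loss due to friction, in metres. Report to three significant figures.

V = 4Q/(πD²) = 4·0.00665/(π·0.0826²) = 1.241 m/s
h_f = f(L/D)V²/(2g) = 0.02800·(1080/0.0826)·1.241²/(2·9.81) = 28.74 m

h_f ≈ 28.7 m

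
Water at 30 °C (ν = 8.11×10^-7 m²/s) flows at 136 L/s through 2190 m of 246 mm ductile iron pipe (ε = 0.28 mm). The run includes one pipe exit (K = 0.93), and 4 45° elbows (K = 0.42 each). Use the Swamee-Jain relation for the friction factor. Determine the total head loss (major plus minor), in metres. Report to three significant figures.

V = 4Q/(πD²) = 2.861 m/s; V²/2g = 0.4173 m
Re = 8.68×10^5, ε/D = 0.00114 → f = 0.02068 (Swamee-Jain)
Major: h_f = f(L/D)·V²/2g = 0.02068·8902·0.4173 = 76.83 m
Minor: ΣK = 2.61; h_m = ΣK·V²/2g = 1.089 m
Total H_L = 76.83 + 1.089 = 77.92 m

H_L ≈ 77.9 m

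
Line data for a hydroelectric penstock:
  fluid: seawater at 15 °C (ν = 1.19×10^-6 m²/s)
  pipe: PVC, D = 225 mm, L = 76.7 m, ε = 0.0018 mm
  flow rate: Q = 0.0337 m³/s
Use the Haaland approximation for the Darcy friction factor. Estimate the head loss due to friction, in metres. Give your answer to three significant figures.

V = 4Q/(πD²) = 4·0.0337/(π·0.225²) = 0.8476 m/s
Re = VD/ν = 0.8476·0.225/1.19×10^-6 = 1.60×10^5 → turbulent
ε/D = 0.0018/225 = 8.00×10^-6
Haaland: f = 0.01623
h_f = f(L/D)V²/(2g) = 0.01623·(76.7/0.225)·0.8476²/(2·9.81) = 0.2026 m

h_f ≈ 0.203 m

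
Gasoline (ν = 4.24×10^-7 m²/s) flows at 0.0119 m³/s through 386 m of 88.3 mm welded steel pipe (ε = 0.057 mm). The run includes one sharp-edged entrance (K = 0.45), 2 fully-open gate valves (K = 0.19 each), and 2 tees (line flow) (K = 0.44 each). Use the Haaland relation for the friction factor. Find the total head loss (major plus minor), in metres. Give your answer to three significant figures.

V = 4Q/(πD²) = 1.943 m/s; V²/2g = 0.1925 m
Re = 4.05×10^5, ε/D = 6.46×10^-4 → f = 0.01860 (Haaland)
Major: h_f = f(L/D)·V²/2g = 0.01860·4371·0.1925 = 15.65 m
Minor: ΣK = 1.71; h_m = ΣK·V²/2g = 0.3291 m
Total H_L = 15.65 + 0.3291 = 15.98 m

H_L ≈ 16.0 m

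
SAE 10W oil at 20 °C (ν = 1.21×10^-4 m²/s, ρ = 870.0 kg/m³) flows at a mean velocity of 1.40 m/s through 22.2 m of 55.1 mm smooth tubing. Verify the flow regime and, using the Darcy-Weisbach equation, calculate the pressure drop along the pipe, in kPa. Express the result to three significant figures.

Re = VD/ν = 1.40·0.05510/1.21×10^-4 = 638 → laminar (Re < 2300)
f = 64/Re = 0.1004
h_f = f(L/D)V²/(2g) = 0.1004·(22.2/0.05510)·1.40²/(2·9.81) = 4.041 m
Δp = ρg·h_f = 870.0·9.81·4.041 = 34.49 kPa

Δp ≈ 34.5 kPa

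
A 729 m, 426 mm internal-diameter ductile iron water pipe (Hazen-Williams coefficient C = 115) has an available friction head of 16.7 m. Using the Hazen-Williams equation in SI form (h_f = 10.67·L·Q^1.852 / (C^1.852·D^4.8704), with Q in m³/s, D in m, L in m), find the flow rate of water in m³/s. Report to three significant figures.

Rearranging: Q = [h_f·C^1.852·D^4.8704 / (10.67·L)]^(1/1.852)
Q = [16.7·115^1.852·0.426^4.8704 / (10.67·729)]^0.540 = 0.4420 m³/s

Q ≈ 0.442 m³/s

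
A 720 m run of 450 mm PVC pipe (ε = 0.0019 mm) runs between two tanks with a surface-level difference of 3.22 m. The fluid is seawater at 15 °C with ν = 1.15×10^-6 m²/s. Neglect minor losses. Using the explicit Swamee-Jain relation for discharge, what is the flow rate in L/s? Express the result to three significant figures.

Q ≈ 283 L/s

Swamee-Jain (Type II): Q = -0.965·√(gD⁵h_f/L)·ln[ε/(3.7D) + √(3.17ν²L/(gD³h_f))]
√(gD⁵h_f/L) = √(9.81·0.450⁵·3.22/720) = 0.02845
ε/(3.7D) = 1.14×10^-6; √(3.17ν²L/(gD³h_f)) = 3.24×10^-5
Q = -0.965·0.02845·ln(3.352×10^-5) = 0.2829 m³/s
Check: V = 1.78 m/s, Re = 6.96×10^5, f = 0.01243, h_f = 3.21 m ≈ 3.22 m ✓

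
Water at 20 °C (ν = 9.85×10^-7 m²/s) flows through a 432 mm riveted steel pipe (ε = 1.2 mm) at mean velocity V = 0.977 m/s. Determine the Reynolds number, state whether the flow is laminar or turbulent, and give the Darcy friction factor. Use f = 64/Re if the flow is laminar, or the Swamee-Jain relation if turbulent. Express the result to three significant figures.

Re ≈ 4.28×10^5; turbulent; f ≈ 0.0261

Re = VD/ν = 0.9770·0.432/9.85×10^-7 = 4.28×10^5
Re > 4000 → turbulent; ε/D = 0.00278
Swamee-Jain: f = 0.02606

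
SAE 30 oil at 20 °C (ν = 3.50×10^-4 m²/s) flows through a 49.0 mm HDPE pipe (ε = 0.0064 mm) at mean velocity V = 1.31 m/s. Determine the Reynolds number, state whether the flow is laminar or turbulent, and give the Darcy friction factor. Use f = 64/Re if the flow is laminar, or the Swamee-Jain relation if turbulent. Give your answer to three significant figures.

Re = VD/ν = 1.310·0.0490/3.50×10^-4 = 183
Re < 2300 → laminar → f = 64/Re = 0.3490

Re ≈ 183; laminar; f = 64/Re ≈ 0.349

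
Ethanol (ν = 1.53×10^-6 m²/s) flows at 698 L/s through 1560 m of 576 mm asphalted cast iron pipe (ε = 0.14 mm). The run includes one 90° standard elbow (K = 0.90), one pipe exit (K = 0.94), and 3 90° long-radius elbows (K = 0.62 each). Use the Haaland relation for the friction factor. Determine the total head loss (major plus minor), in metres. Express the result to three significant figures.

H_L ≈ 16.3 m

V = 4Q/(πD²) = 2.679 m/s; V²/2g = 0.3657 m
Re = 1.01×10^6, ε/D = 2.43×10^-4 → f = 0.01505 (Haaland)
Major: h_f = f(L/D)·V²/2g = 0.01505·2708·0.3657 = 14.91 m
Minor: ΣK = 3.70; h_m = ΣK·V²/2g = 1.353 m
Total H_L = 14.91 + 1.353 = 16.26 m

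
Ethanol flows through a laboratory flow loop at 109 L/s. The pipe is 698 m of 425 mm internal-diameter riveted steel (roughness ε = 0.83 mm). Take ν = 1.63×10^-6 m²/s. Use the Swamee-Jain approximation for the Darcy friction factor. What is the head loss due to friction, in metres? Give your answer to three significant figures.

h_f ≈ 1.20 m

V = 4Q/(πD²) = 4·0.109/(π·0.425²) = 0.7683 m/s
Re = VD/ν = 0.7683·0.425/1.63×10^-6 = 2.00×10^5 → turbulent
ε/D = 0.83/425 = 0.00195
Swamee-Jain: f = 0.02435
h_f = f(L/D)V²/(2g) = 0.02435·(698/0.425)·0.7683²/(2·9.81) = 1.203 m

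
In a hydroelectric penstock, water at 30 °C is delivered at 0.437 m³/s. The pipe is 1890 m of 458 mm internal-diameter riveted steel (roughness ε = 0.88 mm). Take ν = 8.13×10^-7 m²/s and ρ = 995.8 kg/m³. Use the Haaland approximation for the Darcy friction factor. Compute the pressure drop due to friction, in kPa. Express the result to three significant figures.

V = 4Q/(πD²) = 4·0.437/(π·0.458²) = 2.653 m/s
Re = VD/ν = 2.653·0.458/8.13×10^-7 = 1.49×10^6 → turbulent
ε/D = 0.88/458 = 0.00192
Haaland: f = 0.02333
h_f = f(L/D)V²/(2g) = 0.02333·(1890/0.458)·2.653²/(2·9.81) = 34.53 m
Δp = ρg·h_f = 995.8·9.81·34.53 = 337.3 kPa

Δp ≈ 337 kPa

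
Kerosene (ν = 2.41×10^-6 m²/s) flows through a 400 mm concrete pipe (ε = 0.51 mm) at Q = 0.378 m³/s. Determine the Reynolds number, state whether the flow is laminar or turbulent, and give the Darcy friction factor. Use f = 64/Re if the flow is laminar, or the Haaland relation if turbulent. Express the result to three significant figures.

Re ≈ 4.99×10^5; turbulent; f ≈ 0.0213

V = 4Q/(πD²) = 3.008 m/s
Re = VD/ν = 3.008·0.400/2.41×10^-6 = 4.99×10^5
Re > 4000 → turbulent; ε/D = 0.00128
Haaland: f = 0.02133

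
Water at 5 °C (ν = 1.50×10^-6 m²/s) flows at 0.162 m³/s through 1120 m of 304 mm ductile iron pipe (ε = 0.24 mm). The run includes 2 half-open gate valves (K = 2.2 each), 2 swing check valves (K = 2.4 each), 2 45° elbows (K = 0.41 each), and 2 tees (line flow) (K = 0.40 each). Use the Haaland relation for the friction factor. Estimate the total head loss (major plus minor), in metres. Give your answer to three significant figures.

H_L ≈ 20.8 m

V = 4Q/(πD²) = 2.232 m/s; V²/2g = 0.2539 m
Re = 4.52×10^5, ε/D = 7.89×10^-4 → f = 0.01927 (Haaland)
Major: h_f = f(L/D)·V²/2g = 0.01927·3684·0.2539 = 18.02 m
Minor: ΣK = 10.8; h_m = ΣK·V²/2g = 2.747 m
Total H_L = 18.02 + 2.747 = 20.77 m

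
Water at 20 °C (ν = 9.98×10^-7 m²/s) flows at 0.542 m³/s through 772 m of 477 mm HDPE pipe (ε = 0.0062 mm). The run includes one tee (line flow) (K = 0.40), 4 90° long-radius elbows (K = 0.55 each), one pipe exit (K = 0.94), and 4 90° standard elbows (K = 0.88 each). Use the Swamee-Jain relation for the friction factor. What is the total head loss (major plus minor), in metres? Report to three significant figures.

V = 4Q/(πD²) = 3.033 m/s; V²/2g = 0.4689 m
Re = 1.45×10^6, ε/D = 1.30×10^-5 → f = 0.01131 (Swamee-Jain)
Major: h_f = f(L/D)·V²/2g = 0.01131·1618·0.4689 = 8.582 m
Minor: ΣK = 7.06; h_m = ΣK·V²/2g = 3.310 m
Total H_L = 8.582 + 3.310 = 11.89 m

H_L ≈ 11.9 m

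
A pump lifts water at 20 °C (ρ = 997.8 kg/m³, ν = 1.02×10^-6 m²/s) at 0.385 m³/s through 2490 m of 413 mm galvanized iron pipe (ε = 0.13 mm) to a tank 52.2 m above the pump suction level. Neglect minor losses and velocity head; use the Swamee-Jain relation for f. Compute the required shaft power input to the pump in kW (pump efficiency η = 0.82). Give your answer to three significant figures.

V = 4Q/(πD²) = 2.874 m/s; Re = 1.16×10^6; ε/D = 3.15×10^-4; f = 0.01579
h_f = f(L/D)V²/2g = 40.08 m
Total head H = z + h_f = 52.2 + 40.08 = 92.28 m
P_hyd = ρgQH = 997.8·9.81·0.385·92.28 = 347.8 kW
P_shaft = P_hyd/η = 347.8/0.82 = 424.1 kW

P_shaft ≈ 424 kW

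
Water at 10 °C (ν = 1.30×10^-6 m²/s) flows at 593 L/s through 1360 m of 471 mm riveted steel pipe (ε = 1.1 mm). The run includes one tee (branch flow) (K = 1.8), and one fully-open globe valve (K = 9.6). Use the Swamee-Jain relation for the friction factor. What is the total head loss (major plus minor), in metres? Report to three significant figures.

H_L ≈ 48.7 m

V = 4Q/(πD²) = 3.403 m/s; V²/2g = 0.5904 m
Re = 1.23×10^6, ε/D = 0.00234 → f = 0.02461 (Swamee-Jain)
Major: h_f = f(L/D)·V²/2g = 0.02461·2887·0.5904 = 41.96 m
Minor: ΣK = 11.4; h_m = ΣK·V²/2g = 6.731 m
Total H_L = 41.96 + 6.731 = 48.69 m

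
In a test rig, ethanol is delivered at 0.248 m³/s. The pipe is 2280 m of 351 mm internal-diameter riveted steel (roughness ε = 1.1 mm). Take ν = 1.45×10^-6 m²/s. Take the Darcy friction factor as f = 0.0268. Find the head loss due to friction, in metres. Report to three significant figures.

V = 4Q/(πD²) = 4·0.248/(π·0.351²) = 2.563 m/s
h_f = f(L/D)V²/(2g) = 0.02680·(2280/0.351)·2.563²/(2·9.81) = 58.29 m

h_f ≈ 58.3 m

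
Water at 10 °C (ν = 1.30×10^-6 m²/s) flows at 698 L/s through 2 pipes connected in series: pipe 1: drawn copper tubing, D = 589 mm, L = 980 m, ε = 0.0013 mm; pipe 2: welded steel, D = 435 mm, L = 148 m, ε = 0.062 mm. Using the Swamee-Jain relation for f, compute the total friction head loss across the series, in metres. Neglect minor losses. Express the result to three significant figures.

H ≈ 11.6 m

Pipe 1: V = 2.562 m/s, Re = 1.16×10^6, ε/D = 2.21×10^-6, f = 0.01138, h_1 = f(L/D)V²/2g = 6.335 m
Pipe 2: V = 4.697 m/s, Re = 1.57×10^6, ε/D = 1.43×10^-4, f = 0.01371, h_2 = f(L/D)V²/2g = 5.245 m
Series → Q common, losses add: H = Σh = 11.58 m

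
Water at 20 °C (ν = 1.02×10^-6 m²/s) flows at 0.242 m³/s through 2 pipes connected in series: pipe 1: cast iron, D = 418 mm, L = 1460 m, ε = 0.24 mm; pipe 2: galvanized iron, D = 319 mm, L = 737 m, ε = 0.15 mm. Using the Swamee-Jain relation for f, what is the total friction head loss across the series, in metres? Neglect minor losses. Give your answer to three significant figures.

H ≈ 28.4 m

Pipe 1: V = 1.763 m/s, Re = 7.23×10^5, ε/D = 5.74×10^-4, f = 0.01796, h_1 = f(L/D)V²/2g = 9.943 m
Pipe 2: V = 3.028 m/s, Re = 9.47×10^5, ε/D = 4.70×10^-4, f = 0.01713, h_2 = f(L/D)V²/2g = 18.49 m
Series → Q common, losses add: H = Σh = 28.43 m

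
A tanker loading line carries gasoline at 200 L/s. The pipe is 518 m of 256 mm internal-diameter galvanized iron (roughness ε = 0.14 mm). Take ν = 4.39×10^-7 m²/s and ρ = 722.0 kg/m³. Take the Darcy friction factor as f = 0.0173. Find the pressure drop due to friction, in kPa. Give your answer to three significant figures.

Δp ≈ 191 kPa

V = 4Q/(πD²) = 4·0.200/(π·0.256²) = 3.886 m/s
h_f = f(L/D)V²/(2g) = 0.01730·(518/0.256)·3.886²/(2·9.81) = 26.94 m
Δp = ρg·h_f = 722.0·9.81·26.94 = 190.8 kPa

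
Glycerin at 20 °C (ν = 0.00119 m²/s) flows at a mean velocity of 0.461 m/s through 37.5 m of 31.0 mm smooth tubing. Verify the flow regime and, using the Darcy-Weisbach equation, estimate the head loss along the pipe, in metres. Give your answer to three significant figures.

h_f ≈ 69.8 m

Re = VD/ν = 0.461·0.03100/0.00119 = 12.0 → laminar (Re < 2300)
f = 64/Re = 5.329
h_f = f(L/D)V²/(2g) = 5.329·(37.5/0.03100)·0.461²/(2·9.81) = 69.83 m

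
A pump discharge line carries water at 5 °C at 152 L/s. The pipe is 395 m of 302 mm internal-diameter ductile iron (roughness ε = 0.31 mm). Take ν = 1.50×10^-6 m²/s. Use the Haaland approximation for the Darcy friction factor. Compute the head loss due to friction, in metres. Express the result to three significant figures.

h_f ≈ 6.12 m

V = 4Q/(πD²) = 4·0.152/(π·0.302²) = 2.122 m/s
Re = VD/ν = 2.122·0.302/1.50×10^-6 = 4.27×10^5 → turbulent
ε/D = 0.31/302 = 0.00103
Haaland: f = 0.02040
h_f = f(L/D)V²/(2g) = 0.02040·(395/0.302)·2.122²/(2·9.81) = 6.123 m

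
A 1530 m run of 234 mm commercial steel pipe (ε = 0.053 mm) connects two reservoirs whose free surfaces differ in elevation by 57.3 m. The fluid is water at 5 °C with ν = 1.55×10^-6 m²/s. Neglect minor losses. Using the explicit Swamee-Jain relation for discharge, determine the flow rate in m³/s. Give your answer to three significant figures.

Q ≈ 0.142 m³/s

Swamee-Jain (Type II): Q = -0.965·√(gD⁵h_f/L)·ln[ε/(3.7D) + √(3.17ν²L/(gD³h_f))]
√(gD⁵h_f/L) = √(9.81·0.234⁵·57.3/1530) = 0.01605
ε/(3.7D) = 6.12×10^-5; √(3.17ν²L/(gD³h_f)) = 4.02×10^-5
Q = -0.965·0.01605·ln(1.014×10^-4) = 0.1425 m³/s
Check: V = 3.31 m/s, Re = 5.00×10^5, f = 0.01575, h_f = 57.6 m ≈ 57.3 m ✓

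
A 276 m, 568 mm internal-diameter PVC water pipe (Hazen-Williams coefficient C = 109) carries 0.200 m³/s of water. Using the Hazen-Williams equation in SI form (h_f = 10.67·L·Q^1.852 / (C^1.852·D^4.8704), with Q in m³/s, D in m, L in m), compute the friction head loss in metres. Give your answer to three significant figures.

h_f = 10.67·276·0.200^1.852 / (109^1.852·0.568^4.8704) = 0.3960 m

h_f ≈ 0.396 m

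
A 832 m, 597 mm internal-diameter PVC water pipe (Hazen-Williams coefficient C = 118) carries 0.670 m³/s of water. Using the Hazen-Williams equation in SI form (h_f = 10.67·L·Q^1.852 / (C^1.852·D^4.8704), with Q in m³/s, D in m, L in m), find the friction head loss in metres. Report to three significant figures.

h_f ≈ 7.59 m

h_f = 10.67·832·0.670^1.852 / (118^1.852·0.597^4.8704) = 7.588 m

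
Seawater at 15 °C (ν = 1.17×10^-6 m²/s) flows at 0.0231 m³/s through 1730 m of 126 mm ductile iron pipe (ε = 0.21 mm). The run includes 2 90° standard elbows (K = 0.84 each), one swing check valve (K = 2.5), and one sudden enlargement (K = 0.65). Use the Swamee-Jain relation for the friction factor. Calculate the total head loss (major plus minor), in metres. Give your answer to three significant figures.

V = 4Q/(πD²) = 1.853 m/s; V²/2g = 0.1749 m
Re = 2.00×10^5, ε/D = 0.00167 → f = 0.02351 (Swamee-Jain)
Major: h_f = f(L/D)·V²/2g = 0.02351·13730·0.1749 = 56.46 m
Minor: ΣK = 4.83; h_m = ΣK·V²/2g = 0.8449 m
Total H_L = 56.46 + 0.8449 = 57.30 m

H_L ≈ 57.3 m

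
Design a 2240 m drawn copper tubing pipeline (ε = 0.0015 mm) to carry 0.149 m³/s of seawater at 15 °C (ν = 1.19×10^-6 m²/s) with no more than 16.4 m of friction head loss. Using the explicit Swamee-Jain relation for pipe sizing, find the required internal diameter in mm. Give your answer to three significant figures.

D ≈ 323 mm

Swamee-Jain (Type III): D = 0.66·[ε^1.25·(LQ²/(gh_f))^4.75 + ν·Q^9.4·(L/(gh_f))^5.2]^0.04
LQ²/(gh_f) = 0.3091; L/(gh_f) = 13.92
Term 1 = ε^1.25·(…)^4.75 = 1.99×10^-10; Term 2 = ν·Q^9.4·(…)^5.2 = 1.78×10^-8
D = 0.66·(1.99×10^-10 + 1.78×10^-8)^0.04 = 0.3234 m = 323 mm
Check: V = 1.81 m/s, Re = 4.93×10^5, f = 0.01320, h_f = 15.3 m ≈ 16.4 m ✓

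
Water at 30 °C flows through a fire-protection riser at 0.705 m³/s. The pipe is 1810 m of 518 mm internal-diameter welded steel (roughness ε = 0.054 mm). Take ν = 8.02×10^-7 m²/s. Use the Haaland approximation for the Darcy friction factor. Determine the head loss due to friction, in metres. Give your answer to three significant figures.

h_f ≈ 25.4 m

V = 4Q/(πD²) = 4·0.705/(π·0.518²) = 3.345 m/s
Re = VD/ν = 3.345·0.518/8.02×10^-7 = 2.16×10^6 → turbulent
ε/D = 0.054/518 = 1.04×10^-4
Haaland: f = 0.01276
h_f = f(L/D)V²/(2g) = 0.01276·(1810/0.518)·3.345²/(2·9.81) = 25.44 m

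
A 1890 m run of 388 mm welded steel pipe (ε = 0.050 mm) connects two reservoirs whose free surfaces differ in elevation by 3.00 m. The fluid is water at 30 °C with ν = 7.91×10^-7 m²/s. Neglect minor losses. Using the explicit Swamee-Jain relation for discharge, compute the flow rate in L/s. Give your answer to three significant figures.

Q ≈ 106 L/s

Swamee-Jain (Type II): Q = -0.965·√(gD⁵h_f/L)·ln[ε/(3.7D) + √(3.17ν²L/(gD³h_f))]
√(gD⁵h_f/L) = √(9.81·0.388⁵·3.00/1890) = 0.01170
ε/(3.7D) = 3.48×10^-5; √(3.17ν²L/(gD³h_f)) = 4.67×10^-5
Q = -0.965·0.01170·ln(8.153×10^-5) = 0.1063 m³/s
Check: V = 0.899 m/s, Re = 4.41×10^5, f = 0.01499, h_f = 3.01 m ≈ 3.00 m ✓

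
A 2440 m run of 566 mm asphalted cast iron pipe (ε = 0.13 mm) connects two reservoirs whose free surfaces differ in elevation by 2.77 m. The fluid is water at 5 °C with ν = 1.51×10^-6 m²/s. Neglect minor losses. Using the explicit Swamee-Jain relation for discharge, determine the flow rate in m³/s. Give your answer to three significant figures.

Q ≈ 0.221 m³/s

Swamee-Jain (Type II): Q = -0.965·√(gD⁵h_f/L)·ln[ε/(3.7D) + √(3.17ν²L/(gD³h_f))]
√(gD⁵h_f/L) = √(9.81·0.566⁵·2.77/2440) = 0.02543
ε/(3.7D) = 6.21×10^-5; √(3.17ν²L/(gD³h_f)) = 5.98×10^-5
Q = -0.965·0.02543·ln(1.219×10^-4) = 0.2212 m³/s
Check: V = 0.879 m/s, Re = 3.30×10^5, f = 0.01639, h_f = 2.78 m ≈ 2.77 m ✓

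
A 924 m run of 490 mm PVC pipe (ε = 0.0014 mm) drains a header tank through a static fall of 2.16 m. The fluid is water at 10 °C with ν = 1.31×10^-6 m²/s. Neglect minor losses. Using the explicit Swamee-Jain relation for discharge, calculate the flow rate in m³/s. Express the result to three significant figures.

Swamee-Jain (Type II): Q = -0.965·√(gD⁵h_f/L)·ln[ε/(3.7D) + √(3.17ν²L/(gD³h_f))]
√(gD⁵h_f/L) = √(9.81·0.490⁵·2.16/924) = 0.02545
ε/(3.7D) = 7.72×10^-7; √(3.17ν²L/(gD³h_f)) = 4.49×10^-5
Q = -0.965·0.02545·ln(4.568×10^-5) = 0.2455 m³/s
Check: V = 1.30 m/s, Re = 4.87×10^5, f = 0.01320, h_f = 2.15 m ≈ 2.16 m ✓

Q ≈ 0.245 m³/s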